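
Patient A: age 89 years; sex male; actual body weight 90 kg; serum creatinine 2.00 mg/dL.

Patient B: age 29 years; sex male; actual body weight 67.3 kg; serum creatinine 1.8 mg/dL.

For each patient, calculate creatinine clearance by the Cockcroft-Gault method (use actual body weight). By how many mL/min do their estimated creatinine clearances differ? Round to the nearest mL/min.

26 mL/min

Patient A: CrCl = (140 − 89) × 90 / (72 × 2) = 4590.0 / 144.00 ≈ 31.9 mL/min
Patient B: CrCl = (140 − 29) × 67.3 / (72 × 1.8) = 7470.3 / 129.60 ≈ 57.6 mL/min
|31.9 − 57.6| = 25.7 mL/min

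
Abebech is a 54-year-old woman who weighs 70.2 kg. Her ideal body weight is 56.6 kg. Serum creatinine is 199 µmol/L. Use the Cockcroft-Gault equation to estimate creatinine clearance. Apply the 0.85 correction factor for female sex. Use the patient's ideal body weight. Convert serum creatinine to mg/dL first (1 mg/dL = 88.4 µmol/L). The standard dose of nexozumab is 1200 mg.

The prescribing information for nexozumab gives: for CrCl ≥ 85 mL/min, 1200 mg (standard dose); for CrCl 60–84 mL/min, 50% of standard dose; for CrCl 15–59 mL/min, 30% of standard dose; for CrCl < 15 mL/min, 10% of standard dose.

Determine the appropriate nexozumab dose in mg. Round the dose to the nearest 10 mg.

SCr = 199 / 88.4 = 2.251 mg/dL
CrCl = (140 − 54) × 56.6 / (72 × 2.251) × 0.85 = 4867.6 / 162.07 × 0.85 ≈ 25.5 mL/min
CrCl ≈ 26 mL/min → bracket 15–59 mL/min.
30% of 1200 mg = 360 mg

360 mg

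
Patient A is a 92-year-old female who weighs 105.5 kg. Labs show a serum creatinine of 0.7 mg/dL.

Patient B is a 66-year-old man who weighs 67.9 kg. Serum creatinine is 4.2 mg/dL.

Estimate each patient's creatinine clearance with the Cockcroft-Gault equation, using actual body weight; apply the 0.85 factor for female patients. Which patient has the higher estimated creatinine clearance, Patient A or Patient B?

Patient A: CrCl = (140 − 92) × 105.5 / (72 × 0.7) × 0.85 = 5064.0 / 50.40 × 0.85 ≈ 85.4 mL/min
Patient B: CrCl = (140 − 66) × 67.9 / (72 × 4.2) = 5024.6 / 302.40 ≈ 16.6 mL/min
85.4 vs 16.6 mL/min → Patient A is higher.

Patient A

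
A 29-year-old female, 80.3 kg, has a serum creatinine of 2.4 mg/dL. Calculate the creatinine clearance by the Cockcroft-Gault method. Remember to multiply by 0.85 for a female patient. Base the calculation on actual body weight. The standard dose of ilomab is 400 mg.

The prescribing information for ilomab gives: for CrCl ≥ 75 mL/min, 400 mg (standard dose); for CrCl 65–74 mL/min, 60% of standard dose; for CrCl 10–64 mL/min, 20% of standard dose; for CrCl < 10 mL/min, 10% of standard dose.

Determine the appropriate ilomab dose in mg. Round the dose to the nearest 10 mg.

CrCl = (140 − 29) × 80.3 / (72 × 2.4) × 0.85 = 8913.3 / 172.80 × 0.85 ≈ 43.8 mL/min
CrCl ≈ 44 mL/min → bracket 10–64 mL/min.
20% of 400 mg = 80 mg

80 mg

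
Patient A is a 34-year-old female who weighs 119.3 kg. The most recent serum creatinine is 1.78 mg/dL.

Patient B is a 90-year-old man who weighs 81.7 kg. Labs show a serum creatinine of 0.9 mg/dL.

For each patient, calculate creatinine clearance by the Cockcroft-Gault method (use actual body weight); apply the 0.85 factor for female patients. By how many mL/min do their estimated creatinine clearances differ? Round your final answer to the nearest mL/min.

Patient A: CrCl = (140 − 34) × 119.3 / (72 × 1.78) × 0.85 = 12645.8 / 128.16 × 0.85 ≈ 83.9 mL/min
Patient B: CrCl = (140 − 90) × 81.7 / (72 × 0.9) = 4085.0 / 64.80 ≈ 63.0 mL/min
|83.9 − 63.0| = 20.9 mL/min

21 mL/min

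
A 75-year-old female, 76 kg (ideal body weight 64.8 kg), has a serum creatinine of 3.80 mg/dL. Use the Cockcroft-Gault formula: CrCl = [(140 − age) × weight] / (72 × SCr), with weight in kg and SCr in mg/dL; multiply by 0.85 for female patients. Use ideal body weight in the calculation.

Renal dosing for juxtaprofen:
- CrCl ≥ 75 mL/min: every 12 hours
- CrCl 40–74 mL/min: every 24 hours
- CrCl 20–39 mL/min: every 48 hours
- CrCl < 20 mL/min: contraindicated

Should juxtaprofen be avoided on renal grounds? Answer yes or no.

CrCl = (140 − 75) × 64.8 / (72 × 3.8) × 0.85 = 4212.0 / 273.60 × 0.85 ≈ 13.1 mL/min
CrCl ≈ 13 mL/min, which is < 20 mL/min.

yes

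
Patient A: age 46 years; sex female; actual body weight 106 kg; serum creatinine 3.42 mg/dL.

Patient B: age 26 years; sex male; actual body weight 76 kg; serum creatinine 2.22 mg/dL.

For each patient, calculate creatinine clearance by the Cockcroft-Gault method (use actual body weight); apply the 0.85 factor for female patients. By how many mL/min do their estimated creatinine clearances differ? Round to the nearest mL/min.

20 mL/min

Patient A: CrCl = (140 − 46) × 106 / (72 × 3.42) × 0.85 = 9964.0 / 246.24 × 0.85 ≈ 34.4 mL/min
Patient B: CrCl = (140 − 26) × 76 / (72 × 2.22) = 8664.0 / 159.84 ≈ 54.2 mL/min
|34.4 − 54.2| = 19.8 mL/min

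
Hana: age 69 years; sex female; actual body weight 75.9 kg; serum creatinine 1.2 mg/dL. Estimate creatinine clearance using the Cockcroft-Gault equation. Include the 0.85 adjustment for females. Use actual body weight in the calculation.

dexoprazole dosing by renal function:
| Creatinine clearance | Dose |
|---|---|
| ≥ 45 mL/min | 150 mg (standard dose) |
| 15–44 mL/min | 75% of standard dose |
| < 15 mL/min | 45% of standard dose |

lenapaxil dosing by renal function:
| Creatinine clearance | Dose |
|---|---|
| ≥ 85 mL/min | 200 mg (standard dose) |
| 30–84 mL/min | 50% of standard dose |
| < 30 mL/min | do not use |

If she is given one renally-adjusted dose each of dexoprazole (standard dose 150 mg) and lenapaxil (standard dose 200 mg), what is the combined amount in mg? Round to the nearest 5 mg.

CrCl = (140 − 69) × 75.9 / (72 × 1.2) × 0.85 = 5388.9 / 86.40 × 0.85 ≈ 53.0 mL/min
CrCl ≈ 53 mL/min.
dexoprazole: ≥ 45 mL/min → 100% of 150 mg = 150 mg.
lenapaxil: 30–84 mL/min → 50% of 200 mg = 100 mg.
Total = 150 + 100 = 250 mg.

250 mg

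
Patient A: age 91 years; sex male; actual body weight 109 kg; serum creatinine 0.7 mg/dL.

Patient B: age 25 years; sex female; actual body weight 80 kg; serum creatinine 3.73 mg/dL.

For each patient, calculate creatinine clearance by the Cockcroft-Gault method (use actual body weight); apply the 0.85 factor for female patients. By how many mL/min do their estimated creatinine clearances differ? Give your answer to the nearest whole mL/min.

77 mL/min

Patient A: CrCl = (140 − 91) × 109 / (72 × 0.7) = 5341.0 / 50.40 ≈ 106.0 mL/min
Patient B: CrCl = (140 − 25) × 80 / (72 × 3.73) × 0.85 = 9200.0 / 268.56 × 0.85 ≈ 29.1 mL/min
|106.0 − 29.1| = 76.9 mL/min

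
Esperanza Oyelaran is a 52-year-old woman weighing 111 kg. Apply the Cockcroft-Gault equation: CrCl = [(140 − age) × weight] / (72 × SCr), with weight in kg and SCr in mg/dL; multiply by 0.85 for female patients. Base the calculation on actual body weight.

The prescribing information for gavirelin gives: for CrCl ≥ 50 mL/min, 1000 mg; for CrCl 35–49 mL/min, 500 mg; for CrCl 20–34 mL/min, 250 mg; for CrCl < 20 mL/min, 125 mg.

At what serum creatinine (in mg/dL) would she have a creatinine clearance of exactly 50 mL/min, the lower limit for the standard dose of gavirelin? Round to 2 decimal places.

2.31 mg/dL

Standard dose requires CrCl ≥ 50 mL/min.
Set (140 − 52) × 111 × 0.85 / (72 × SCr) = 50
SCr = (140 − 52) × 111 × 0.85 / (72 × 50) = 2.306 mg/dL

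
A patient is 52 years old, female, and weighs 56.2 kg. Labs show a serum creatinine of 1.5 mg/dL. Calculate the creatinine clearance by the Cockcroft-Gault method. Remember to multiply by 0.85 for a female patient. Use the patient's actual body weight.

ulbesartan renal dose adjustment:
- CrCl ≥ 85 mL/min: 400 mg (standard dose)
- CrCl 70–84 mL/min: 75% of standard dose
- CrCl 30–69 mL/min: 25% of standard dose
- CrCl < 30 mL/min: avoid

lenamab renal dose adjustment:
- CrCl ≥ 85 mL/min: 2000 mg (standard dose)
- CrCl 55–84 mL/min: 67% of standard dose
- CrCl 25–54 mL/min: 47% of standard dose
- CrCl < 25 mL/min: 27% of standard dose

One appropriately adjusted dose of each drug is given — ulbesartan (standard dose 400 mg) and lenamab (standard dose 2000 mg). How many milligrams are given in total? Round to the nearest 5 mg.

CrCl = (140 − 52) × 56.2 / (72 × 1.5) × 0.85 = 4945.6 / 108.00 × 0.85 ≈ 38.9 mL/min
CrCl ≈ 39 mL/min.
ulbesartan: 30–69 mL/min → 25% of 400 mg = 100 mg.
lenamab: 25–54 mL/min → 47% of 2000 mg = 940 mg.
Total = 100 + 940 = 1040 mg.

1040 mg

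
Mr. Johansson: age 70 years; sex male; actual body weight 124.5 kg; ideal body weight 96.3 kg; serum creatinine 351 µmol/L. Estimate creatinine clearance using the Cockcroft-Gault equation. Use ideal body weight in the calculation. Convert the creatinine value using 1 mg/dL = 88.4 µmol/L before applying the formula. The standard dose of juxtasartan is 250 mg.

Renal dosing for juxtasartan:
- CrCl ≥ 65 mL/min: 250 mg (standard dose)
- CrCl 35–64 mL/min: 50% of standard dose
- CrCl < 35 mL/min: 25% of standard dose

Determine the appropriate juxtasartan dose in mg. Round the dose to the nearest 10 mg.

60 mg

SCr = 351 / 88.4 = 3.971 mg/dL
CrCl = (140 − 70) × 96.3 / (72 × 3.971) = 6741.0 / 285.91 ≈ 23.6 mL/min
CrCl ≈ 24 mL/min → bracket < 35 mL/min.
25% of 250 mg = 62.5 mg → 60 mg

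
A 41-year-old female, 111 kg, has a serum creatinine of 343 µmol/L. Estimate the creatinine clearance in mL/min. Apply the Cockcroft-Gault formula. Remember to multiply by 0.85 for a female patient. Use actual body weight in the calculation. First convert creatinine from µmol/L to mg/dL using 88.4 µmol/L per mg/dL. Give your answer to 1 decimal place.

33.4 mL/min

SCr = 343 / 88.4 = 3.88 mg/dL
CrCl = (140 − 41) × 111 / (72 × 3.88) × 0.85 = 10989.0 / 279.36 × 0.85 ≈ 33.4 mL/min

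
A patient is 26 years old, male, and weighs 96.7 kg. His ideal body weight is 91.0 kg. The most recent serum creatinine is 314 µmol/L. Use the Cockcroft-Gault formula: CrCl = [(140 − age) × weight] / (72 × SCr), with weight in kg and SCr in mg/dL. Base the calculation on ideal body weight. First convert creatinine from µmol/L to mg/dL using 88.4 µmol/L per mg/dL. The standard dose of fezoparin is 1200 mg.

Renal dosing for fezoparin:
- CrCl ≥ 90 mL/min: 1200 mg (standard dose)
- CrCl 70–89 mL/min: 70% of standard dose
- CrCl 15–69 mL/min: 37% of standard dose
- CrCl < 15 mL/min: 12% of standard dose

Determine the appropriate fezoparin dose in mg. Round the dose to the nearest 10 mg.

SCr = 314 / 88.4 = 3.552 mg/dL
CrCl = (140 − 26) × 91 / (72 × 3.552) = 10374.0 / 255.74 ≈ 40.6 mL/min
CrCl ≈ 41 mL/min → bracket 15–69 mL/min.
37% of 1200 mg = 444 mg → 440 mg

440 mg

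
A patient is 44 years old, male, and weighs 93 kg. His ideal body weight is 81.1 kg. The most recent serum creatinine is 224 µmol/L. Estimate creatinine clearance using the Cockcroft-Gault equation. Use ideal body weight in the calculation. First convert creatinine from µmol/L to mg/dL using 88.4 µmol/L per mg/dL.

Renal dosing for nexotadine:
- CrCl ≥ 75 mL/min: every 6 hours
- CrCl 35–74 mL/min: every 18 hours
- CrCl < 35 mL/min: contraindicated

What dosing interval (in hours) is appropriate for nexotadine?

every 18 hours

SCr = 224 / 88.4 = 2.534 mg/dL
CrCl = (140 − 44) × 81.1 / (72 × 2.534) = 7785.6 / 182.45 ≈ 42.7 mL/min
CrCl ≈ 43 mL/min → bracket 35–74 mL/min → every 18 hours.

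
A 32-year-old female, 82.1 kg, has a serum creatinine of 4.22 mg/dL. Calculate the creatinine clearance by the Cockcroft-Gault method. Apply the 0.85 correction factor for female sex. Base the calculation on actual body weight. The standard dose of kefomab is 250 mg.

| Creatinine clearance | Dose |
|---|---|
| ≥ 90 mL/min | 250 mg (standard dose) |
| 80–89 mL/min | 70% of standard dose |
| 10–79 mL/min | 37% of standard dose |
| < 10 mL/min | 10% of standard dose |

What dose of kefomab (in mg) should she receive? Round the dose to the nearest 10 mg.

CrCl = (140 − 32) × 82.1 / (72 × 4.22) × 0.85 = 8866.8 / 303.84 × 0.85 ≈ 24.8 mL/min
CrCl ≈ 25 mL/min → bracket 10–79 mL/min.
37% of 250 mg = 92.5 mg → 90 mg

90 mg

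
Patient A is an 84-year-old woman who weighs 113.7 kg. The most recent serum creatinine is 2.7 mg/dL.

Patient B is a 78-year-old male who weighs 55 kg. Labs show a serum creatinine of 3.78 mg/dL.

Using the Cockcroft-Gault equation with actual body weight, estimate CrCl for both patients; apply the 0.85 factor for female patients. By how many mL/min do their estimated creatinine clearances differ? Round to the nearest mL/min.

Patient A: CrCl = (140 − 84) × 113.7 / (72 × 2.7) × 0.85 = 6367.2 / 194.40 × 0.85 ≈ 27.8 mL/min
Patient B: CrCl = (140 − 78) × 55 / (72 × 3.78) = 3410.0 / 272.16 ≈ 12.5 mL/min
|27.8 − 12.5| = 15.3 mL/min

15 mL/min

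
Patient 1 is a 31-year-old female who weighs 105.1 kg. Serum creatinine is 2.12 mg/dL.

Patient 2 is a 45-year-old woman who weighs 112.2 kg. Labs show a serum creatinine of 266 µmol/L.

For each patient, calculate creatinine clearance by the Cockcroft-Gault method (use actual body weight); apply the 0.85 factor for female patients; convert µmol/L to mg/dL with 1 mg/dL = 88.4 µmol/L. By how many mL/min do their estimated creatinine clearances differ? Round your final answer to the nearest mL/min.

22 mL/min

Patient 1: CrCl = (140 − 31) × 105.1 / (72 × 2.12) × 0.85 = 11455.9 / 152.64 × 0.85 ≈ 63.8 mL/min
Patient 2: SCr = 266 / 88.4 = 3.009 mg/dL
Patient 2: CrCl = (140 − 45) × 112.2 / (72 × 3.009) × 0.85 = 10659.0 / 216.65 × 0.85 ≈ 41.8 mL/min
|63.8 − 41.8| = 22.0 mL/min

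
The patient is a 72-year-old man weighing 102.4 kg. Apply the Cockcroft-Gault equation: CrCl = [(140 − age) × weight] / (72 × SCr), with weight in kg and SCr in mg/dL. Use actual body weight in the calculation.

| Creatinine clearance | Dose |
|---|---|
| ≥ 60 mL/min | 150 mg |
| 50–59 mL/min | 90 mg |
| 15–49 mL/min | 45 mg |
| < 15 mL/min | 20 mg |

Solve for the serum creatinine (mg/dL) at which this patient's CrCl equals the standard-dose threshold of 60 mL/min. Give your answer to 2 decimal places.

1.61 mg/dL

Standard dose requires CrCl ≥ 60 mL/min.
Set (140 − 72) × 102.4 / (72 × SCr) = 60
SCr = (140 − 72) × 102.4 / (72 × 60) = 1.612 mg/dL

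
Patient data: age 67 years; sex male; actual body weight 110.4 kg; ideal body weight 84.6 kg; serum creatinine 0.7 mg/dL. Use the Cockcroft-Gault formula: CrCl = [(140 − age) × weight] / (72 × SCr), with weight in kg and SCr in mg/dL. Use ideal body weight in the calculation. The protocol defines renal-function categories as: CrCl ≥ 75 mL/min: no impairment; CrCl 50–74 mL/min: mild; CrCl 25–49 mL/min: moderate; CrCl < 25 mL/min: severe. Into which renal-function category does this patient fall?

CrCl = (140 − 67) × 84.6 / (72 × 0.7) = 6175.8 / 50.40 ≈ 122.5 mL/min
123 mL/min falls in the 'no impairment' range.

no impairment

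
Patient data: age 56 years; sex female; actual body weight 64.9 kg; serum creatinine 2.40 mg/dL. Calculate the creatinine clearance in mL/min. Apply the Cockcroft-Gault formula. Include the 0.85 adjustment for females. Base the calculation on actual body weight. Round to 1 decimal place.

26.8 mL/min

CrCl = (140 − 56) × 64.9 / (72 × 2.4) × 0.85 = 5451.6 / 172.80 × 0.85 ≈ 26.8 mL/min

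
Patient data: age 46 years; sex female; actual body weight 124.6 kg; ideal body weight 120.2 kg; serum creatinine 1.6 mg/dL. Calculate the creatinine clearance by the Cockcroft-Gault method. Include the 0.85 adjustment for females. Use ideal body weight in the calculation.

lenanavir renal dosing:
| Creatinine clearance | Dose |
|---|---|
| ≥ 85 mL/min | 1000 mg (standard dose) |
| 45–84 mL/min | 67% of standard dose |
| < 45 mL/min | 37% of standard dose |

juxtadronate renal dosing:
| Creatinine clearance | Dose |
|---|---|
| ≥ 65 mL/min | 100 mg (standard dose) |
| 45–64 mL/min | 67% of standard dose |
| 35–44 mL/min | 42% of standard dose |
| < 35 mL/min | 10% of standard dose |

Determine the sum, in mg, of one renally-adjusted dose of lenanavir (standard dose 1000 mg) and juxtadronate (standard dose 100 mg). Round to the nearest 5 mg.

770 mg

CrCl = (140 − 46) × 120.2 / (72 × 1.6) × 0.85 = 11298.8 / 115.20 × 0.85 ≈ 83.4 mL/min
CrCl ≈ 83 mL/min.
lenanavir: 45–84 mL/min → 67% of 1000 mg = 670 mg.
juxtadronate: ≥ 65 mL/min → 100% of 100 mg = 100 mg.
Total = 670 + 100 = 770 mg.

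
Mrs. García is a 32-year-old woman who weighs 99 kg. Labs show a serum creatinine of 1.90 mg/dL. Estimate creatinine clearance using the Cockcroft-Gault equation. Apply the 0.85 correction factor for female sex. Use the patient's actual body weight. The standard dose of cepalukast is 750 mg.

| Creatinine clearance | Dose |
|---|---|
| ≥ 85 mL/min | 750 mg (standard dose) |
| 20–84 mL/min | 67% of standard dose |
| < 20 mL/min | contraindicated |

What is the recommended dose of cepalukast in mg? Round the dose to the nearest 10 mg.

CrCl = (140 − 32) × 99 / (72 × 1.9) × 0.85 = 10692.0 / 136.80 × 0.85 ≈ 66.4 mL/min
CrCl ≈ 66 mL/min → bracket 20–84 mL/min.
67% of 750 mg = 502.5 mg → 500 mg

500 mg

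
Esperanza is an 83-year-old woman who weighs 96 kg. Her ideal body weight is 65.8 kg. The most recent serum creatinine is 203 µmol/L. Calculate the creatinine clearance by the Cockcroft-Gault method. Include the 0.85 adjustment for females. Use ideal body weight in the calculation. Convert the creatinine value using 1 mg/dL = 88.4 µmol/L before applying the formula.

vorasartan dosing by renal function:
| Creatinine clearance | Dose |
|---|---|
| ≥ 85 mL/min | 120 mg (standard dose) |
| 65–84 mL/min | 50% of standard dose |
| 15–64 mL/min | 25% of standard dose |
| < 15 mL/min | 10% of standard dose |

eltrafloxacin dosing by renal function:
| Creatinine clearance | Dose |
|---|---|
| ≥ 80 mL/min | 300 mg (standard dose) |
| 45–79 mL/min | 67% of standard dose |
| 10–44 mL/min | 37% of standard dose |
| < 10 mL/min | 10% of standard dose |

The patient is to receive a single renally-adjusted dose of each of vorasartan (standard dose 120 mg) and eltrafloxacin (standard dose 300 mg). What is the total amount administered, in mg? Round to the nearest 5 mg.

SCr = 203 / 88.4 = 2.296 mg/dL
CrCl = (140 − 83) × 65.8 / (72 × 2.296) × 0.85 = 3750.6 / 165.31 × 0.85 ≈ 19.3 mL/min
CrCl ≈ 19 mL/min.
vorasartan: 15–64 mL/min → 25% of 120 mg = 30 mg.
eltrafloxacin: 10–44 mL/min → 37% of 300 mg = 111 mg.
Total = 30 + 111 = 141 mg.

140 mg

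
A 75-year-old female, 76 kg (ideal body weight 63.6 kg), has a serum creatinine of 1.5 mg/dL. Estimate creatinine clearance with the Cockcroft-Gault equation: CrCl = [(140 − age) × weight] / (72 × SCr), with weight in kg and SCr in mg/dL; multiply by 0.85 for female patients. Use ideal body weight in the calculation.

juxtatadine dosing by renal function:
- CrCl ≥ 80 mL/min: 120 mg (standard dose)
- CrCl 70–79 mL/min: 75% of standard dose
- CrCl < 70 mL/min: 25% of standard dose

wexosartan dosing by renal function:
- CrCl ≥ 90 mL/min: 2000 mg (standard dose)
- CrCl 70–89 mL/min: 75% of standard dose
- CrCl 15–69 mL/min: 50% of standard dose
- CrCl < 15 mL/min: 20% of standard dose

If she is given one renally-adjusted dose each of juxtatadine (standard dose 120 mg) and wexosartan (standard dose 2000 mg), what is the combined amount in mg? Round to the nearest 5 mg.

CrCl = (140 − 75) × 63.6 / (72 × 1.5) × 0.85 = 4134.0 / 108.00 × 0.85 ≈ 32.5 mL/min
CrCl ≈ 33 mL/min.
juxtatadine: < 70 mL/min → 25% of 120 mg = 30 mg.
wexosartan: 15–69 mL/min → 50% of 2000 mg = 1000 mg.
Total = 30 + 1000 = 1030 mg.

1030 mg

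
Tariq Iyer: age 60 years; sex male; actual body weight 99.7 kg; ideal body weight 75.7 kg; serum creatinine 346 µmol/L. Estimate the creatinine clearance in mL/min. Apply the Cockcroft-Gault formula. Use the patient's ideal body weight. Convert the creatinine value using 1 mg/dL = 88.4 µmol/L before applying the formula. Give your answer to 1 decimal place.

SCr = 346 / 88.4 = 3.914 mg/dL
CrCl = (140 − 60) × 75.7 / (72 × 3.914) = 6056.0 / 281.81 ≈ 21.5 mL/min

21.5 mL/min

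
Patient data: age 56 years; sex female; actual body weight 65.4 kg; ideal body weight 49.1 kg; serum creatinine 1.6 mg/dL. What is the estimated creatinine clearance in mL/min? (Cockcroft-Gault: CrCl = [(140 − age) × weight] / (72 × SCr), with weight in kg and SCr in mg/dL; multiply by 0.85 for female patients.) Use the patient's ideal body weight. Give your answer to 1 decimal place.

30.4 mL/min

CrCl = (140 − 56) × 49.1 / (72 × 1.6) × 0.85 = 4124.4 / 115.20 × 0.85 ≈ 30.4 mL/min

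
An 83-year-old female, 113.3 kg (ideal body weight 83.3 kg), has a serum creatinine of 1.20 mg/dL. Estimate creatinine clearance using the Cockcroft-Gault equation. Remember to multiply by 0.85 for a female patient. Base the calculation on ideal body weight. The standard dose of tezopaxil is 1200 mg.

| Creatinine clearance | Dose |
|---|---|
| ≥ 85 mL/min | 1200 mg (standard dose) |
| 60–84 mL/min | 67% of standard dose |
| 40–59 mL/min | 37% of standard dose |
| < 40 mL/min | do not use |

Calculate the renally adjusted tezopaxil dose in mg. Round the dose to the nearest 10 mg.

CrCl = (140 − 83) × 83.3 / (72 × 1.2) × 0.85 = 4748.1 / 86.40 × 0.85 ≈ 46.7 mL/min
CrCl ≈ 47 mL/min → bracket 40–59 mL/min.
37% of 1200 mg = 444 mg → 440 mg

440 mg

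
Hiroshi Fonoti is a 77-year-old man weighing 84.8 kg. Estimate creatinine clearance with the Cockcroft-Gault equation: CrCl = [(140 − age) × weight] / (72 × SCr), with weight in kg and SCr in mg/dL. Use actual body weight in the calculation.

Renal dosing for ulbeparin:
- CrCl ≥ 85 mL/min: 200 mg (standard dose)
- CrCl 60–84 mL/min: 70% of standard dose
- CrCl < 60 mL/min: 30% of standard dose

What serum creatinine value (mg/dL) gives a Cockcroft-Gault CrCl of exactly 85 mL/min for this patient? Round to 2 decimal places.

Standard dose requires CrCl ≥ 85 mL/min.
Set (140 − 77) × 84.8 / (72 × SCr) = 85
SCr = (140 − 77) × 84.8 / (72 × 85) = 0.873 mg/dL

0.87 mg/dL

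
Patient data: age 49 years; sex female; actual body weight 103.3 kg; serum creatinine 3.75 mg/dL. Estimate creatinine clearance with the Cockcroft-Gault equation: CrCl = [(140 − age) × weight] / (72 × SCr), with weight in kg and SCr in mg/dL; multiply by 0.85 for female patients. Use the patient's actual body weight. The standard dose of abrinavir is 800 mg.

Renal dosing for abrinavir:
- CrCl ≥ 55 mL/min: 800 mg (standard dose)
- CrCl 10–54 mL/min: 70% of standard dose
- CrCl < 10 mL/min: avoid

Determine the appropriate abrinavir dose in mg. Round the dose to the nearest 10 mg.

CrCl = (140 − 49) × 103.3 / (72 × 3.75) × 0.85 = 9400.3 / 270.00 × 0.85 ≈ 29.6 mL/min
CrCl ≈ 30 mL/min → bracket 10–54 mL/min.
70% of 800 mg = 560 mg

560 mg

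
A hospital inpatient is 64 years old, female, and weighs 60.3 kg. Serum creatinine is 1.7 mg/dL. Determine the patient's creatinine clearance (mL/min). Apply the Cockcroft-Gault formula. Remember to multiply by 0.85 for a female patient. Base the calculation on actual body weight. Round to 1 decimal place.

CrCl = (140 − 64) × 60.3 / (72 × 1.7) × 0.85 = 4582.8 / 122.40 × 0.85 ≈ 31.8 mL/min

31.8 mL/min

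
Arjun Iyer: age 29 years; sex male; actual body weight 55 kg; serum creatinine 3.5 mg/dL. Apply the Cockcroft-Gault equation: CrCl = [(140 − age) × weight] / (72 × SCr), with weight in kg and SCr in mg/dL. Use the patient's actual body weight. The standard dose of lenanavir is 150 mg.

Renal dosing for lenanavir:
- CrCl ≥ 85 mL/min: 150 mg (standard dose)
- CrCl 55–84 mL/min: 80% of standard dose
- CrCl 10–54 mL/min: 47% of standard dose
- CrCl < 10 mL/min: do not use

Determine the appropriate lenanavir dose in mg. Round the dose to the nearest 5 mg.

CrCl = (140 − 29) × 55 / (72 × 3.5) = 6105.0 / 252.00 ≈ 24.2 mL/min
CrCl ≈ 24 mL/min → bracket 10–54 mL/min.
47% of 150 mg = 70.5 mg → 70 mg

70 mg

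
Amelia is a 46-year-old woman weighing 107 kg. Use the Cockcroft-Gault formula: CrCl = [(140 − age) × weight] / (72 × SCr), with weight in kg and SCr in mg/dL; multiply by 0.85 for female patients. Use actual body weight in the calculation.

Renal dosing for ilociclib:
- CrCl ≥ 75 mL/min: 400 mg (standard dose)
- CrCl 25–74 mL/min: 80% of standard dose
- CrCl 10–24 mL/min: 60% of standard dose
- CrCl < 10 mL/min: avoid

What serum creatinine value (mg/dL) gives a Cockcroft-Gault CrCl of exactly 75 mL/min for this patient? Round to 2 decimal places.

1.58 mg/dL

Standard dose requires CrCl ≥ 75 mL/min.
Set (140 − 46) × 107 × 0.85 / (72 × SCr) = 75
SCr = (140 − 46) × 107 × 0.85 / (72 × 75) = 1.583 mg/dL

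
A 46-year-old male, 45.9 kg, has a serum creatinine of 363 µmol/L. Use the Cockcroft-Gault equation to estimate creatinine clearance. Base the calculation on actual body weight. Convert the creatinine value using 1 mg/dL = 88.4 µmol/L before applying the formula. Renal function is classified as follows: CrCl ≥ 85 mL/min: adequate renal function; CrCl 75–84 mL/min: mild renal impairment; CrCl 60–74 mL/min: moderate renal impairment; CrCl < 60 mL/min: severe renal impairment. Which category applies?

SCr = 363 / 88.4 = 4.106 mg/dL
CrCl = (140 − 46) × 45.9 / (72 × 4.106) = 4314.6 / 295.63 ≈ 14.6 mL/min
15 mL/min falls in the 'severe renal impairment' range.

severe renal impairment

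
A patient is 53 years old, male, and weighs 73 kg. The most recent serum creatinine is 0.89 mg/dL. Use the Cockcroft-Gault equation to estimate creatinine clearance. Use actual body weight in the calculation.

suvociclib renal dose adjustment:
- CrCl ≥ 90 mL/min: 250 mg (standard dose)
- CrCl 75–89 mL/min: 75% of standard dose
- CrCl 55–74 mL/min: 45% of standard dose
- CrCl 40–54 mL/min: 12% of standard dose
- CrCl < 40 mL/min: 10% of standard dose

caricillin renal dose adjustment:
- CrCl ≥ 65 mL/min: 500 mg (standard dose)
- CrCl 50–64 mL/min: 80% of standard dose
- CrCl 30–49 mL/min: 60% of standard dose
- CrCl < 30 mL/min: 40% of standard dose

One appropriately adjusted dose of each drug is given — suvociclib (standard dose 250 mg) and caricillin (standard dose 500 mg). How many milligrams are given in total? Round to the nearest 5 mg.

750 mg

CrCl = (140 − 53) × 73 / (72 × 0.89) = 6351.0 / 64.08 ≈ 99.1 mL/min
CrCl ≈ 99 mL/min.
suvociclib: ≥ 90 mL/min → 100% of 250 mg = 250 mg.
caricillin: ≥ 65 mL/min → 100% of 500 mg = 500 mg.
Total = 250 + 500 = 750 mg.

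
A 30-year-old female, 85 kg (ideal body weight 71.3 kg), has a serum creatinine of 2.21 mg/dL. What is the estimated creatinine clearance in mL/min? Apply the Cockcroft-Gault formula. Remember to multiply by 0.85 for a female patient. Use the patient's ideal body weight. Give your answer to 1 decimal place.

41.9 mL/min

CrCl = (140 − 30) × 71.3 / (72 × 2.21) × 0.85 = 7843.0 / 159.12 × 0.85 ≈ 41.9 mL/min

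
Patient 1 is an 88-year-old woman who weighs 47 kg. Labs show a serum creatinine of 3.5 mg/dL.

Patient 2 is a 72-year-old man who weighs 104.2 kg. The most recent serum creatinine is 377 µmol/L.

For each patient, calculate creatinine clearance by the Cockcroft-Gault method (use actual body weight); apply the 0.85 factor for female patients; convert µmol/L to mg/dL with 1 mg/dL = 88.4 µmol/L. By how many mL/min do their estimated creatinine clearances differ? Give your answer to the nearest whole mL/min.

15 mL/min

Patient 1: CrCl = (140 − 88) × 47 / (72 × 3.5) × 0.85 = 2444.0 / 252.00 × 0.85 ≈ 8.2 mL/min
Patient 2: SCr = 377 / 88.4 = 4.265 mg/dL
Patient 2: CrCl = (140 − 72) × 104.2 / (72 × 4.265) = 7085.6 / 307.08 ≈ 23.1 mL/min
|8.2 − 23.1| = 14.9 mL/min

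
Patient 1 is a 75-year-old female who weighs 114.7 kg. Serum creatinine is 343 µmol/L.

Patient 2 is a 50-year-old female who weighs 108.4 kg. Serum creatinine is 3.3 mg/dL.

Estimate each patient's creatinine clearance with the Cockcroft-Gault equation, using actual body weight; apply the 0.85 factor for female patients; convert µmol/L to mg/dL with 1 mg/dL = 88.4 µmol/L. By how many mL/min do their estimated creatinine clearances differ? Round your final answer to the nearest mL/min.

Patient 1: SCr = 343 / 88.4 = 3.88 mg/dL
Patient 1: CrCl = (140 − 75) × 114.7 / (72 × 3.88) × 0.85 = 7455.5 / 279.36 × 0.85 ≈ 22.7 mL/min
Patient 2: CrCl = (140 − 50) × 108.4 / (72 × 3.3) × 0.85 = 9756.0 / 237.60 × 0.85 ≈ 34.9 mL/min
|22.7 − 34.9| = 12.2 mL/min

12 mL/min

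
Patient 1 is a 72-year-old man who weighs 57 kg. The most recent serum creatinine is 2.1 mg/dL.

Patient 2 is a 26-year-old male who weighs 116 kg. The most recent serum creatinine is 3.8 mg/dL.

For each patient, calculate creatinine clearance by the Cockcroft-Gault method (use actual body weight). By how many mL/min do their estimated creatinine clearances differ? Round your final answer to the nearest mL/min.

Patient 1: CrCl = (140 − 72) × 57 / (72 × 2.1) = 3876.0 / 151.20 ≈ 25.6 mL/min
Patient 2: CrCl = (140 − 26) × 116 / (72 × 3.8) = 13224.0 / 273.60 ≈ 48.3 mL/min
|25.6 − 48.3| = 22.7 mL/min

23 mL/min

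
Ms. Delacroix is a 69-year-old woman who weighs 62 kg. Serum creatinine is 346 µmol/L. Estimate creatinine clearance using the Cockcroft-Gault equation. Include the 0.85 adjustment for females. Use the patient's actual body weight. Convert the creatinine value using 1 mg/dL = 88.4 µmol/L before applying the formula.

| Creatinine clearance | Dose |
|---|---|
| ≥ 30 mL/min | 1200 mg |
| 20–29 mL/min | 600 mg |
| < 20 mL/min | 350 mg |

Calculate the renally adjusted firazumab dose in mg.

SCr = 346 / 88.4 = 3.914 mg/dL
CrCl = (140 − 69) × 62 / (72 × 3.914) × 0.85 = 4402.0 / 281.81 × 0.85 ≈ 13.3 mL/min
CrCl ≈ 13 mL/min → bracket < 20 mL/min.
Dose for this bracket: 350 mg.

350 mg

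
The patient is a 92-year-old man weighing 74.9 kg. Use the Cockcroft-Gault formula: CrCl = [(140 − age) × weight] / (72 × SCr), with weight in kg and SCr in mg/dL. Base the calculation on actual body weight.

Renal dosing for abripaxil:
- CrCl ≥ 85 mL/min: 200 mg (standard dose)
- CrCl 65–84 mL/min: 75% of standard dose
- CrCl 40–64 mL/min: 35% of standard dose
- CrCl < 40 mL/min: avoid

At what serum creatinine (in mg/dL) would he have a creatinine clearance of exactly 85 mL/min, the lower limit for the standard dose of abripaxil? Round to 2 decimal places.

0.59 mg/dL

Standard dose requires CrCl ≥ 85 mL/min.
Set (140 − 92) × 74.9 / (72 × SCr) = 85
SCr = (140 − 92) × 74.9 / (72 × 85) = 0.587 mg/dL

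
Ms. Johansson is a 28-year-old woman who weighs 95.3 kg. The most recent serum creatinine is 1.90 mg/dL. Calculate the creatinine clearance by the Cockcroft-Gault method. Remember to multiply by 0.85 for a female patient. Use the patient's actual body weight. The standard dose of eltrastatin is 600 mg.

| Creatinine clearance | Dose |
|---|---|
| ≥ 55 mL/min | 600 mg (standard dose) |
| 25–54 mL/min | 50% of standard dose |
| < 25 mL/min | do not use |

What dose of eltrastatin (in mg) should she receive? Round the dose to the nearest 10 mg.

CrCl = (140 − 28) × 95.3 / (72 × 1.9) × 0.85 = 10673.6 / 136.80 × 0.85 ≈ 66.3 mL/min
CrCl ≈ 66 mL/min → bracket ≥ 55 mL/min.
100% of 600 mg = 600 mg

600 mg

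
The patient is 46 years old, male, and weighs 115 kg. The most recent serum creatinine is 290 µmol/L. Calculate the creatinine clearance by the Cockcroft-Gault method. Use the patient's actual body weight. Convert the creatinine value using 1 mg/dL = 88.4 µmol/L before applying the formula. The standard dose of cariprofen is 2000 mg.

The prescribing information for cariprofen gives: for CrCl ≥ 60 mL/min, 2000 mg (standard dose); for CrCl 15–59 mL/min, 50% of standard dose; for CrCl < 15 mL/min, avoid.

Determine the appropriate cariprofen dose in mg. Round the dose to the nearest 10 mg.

SCr = 290 / 88.4 = 3.281 mg/dL
CrCl = (140 − 46) × 115 / (72 × 3.281) = 10810.0 / 236.23 ≈ 45.8 mL/min
CrCl ≈ 46 mL/min → bracket 15–59 mL/min.
50% of 2000 mg = 1000 mg

1000 mg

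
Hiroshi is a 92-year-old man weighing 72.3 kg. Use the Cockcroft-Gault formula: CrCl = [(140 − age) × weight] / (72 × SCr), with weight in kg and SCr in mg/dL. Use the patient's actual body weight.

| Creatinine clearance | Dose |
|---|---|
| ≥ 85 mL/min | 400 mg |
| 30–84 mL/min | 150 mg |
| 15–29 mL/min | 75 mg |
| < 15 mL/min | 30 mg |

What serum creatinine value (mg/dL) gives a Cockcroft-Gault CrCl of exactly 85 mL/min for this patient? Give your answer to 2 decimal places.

0.57 mg/dL

Standard dose requires CrCl ≥ 85 mL/min.
Set (140 − 92) × 72.3 / (72 × SCr) = 85
SCr = (140 − 92) × 72.3 / (72 × 85) = 0.567 mg/dL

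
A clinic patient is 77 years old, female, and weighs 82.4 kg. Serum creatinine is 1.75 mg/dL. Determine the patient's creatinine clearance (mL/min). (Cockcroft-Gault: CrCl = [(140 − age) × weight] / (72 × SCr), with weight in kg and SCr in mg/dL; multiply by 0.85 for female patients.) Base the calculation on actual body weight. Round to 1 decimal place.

35.0 mL/min

CrCl = (140 − 77) × 82.4 / (72 × 1.75) × 0.85 = 5191.2 / 126.00 × 0.85 ≈ 35.0 mL/min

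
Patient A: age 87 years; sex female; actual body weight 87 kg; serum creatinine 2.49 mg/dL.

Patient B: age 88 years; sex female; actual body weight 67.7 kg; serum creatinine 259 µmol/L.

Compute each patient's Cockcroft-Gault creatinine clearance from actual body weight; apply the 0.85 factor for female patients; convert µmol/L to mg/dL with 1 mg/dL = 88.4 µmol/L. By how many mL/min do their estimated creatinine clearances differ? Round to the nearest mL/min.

Patient A: CrCl = (140 − 87) × 87 / (72 × 2.49) × 0.85 = 4611.0 / 179.28 × 0.85 ≈ 21.9 mL/min
Patient B: SCr = 259 / 88.4 = 2.93 mg/dL
Patient B: CrCl = (140 − 88) × 67.7 / (72 × 2.93) × 0.85 = 3520.4 / 210.96 × 0.85 ≈ 14.2 mL/min
|21.9 − 14.2| = 7.7 mL/min

8 mL/min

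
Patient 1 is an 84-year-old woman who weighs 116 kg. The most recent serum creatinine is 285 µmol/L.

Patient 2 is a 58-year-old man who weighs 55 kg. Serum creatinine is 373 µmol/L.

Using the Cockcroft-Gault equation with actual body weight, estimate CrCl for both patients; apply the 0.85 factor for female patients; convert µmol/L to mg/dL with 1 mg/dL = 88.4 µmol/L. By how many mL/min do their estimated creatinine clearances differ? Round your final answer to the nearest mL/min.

Patient 1: SCr = 285 / 88.4 = 3.224 mg/dL
Patient 1: CrCl = (140 − 84) × 116 / (72 × 3.224) × 0.85 = 6496.0 / 232.13 × 0.85 ≈ 23.8 mL/min
Patient 2: SCr = 373 / 88.4 = 4.219 mg/dL
Patient 2: CrCl = (140 − 58) × 55 / (72 × 4.219) = 4510.0 / 303.77 ≈ 14.8 mL/min
|23.8 − 14.8| = 9.0 mL/min

9 mL/min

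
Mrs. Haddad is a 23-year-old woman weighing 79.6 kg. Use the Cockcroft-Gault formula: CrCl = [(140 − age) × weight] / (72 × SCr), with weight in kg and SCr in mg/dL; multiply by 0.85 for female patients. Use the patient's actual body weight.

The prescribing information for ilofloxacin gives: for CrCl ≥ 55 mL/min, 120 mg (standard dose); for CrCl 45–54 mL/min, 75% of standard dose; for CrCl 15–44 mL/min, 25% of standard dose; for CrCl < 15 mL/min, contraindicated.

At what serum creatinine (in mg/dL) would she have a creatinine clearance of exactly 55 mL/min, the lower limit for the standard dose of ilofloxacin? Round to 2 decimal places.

Standard dose requires CrCl ≥ 55 mL/min.
Set (140 − 23) × 79.6 × 0.85 / (72 × SCr) = 55
SCr = (140 − 23) × 79.6 × 0.85 / (72 × 55) = 1.999 mg/dL

2.00 mg/dL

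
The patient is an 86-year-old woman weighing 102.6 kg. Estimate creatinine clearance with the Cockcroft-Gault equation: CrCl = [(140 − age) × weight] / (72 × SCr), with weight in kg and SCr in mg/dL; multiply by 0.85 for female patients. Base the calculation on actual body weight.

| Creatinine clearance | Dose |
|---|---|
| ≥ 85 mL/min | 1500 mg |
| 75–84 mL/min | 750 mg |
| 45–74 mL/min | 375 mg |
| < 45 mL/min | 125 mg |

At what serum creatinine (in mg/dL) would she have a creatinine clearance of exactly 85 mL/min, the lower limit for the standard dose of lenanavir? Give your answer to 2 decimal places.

Standard dose requires CrCl ≥ 85 mL/min.
Set (140 − 86) × 102.6 × 0.85 / (72 × SCr) = 85
SCr = (140 − 86) × 102.6 × 0.85 / (72 × 85) = 0.769 mg/dL

0.77 mg/dL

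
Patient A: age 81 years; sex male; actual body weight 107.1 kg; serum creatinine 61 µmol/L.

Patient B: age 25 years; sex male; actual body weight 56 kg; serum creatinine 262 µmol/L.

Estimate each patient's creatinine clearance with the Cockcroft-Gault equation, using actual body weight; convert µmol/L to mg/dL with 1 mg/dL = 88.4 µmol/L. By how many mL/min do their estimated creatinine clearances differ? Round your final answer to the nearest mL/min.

Patient A: SCr = 61 / 88.4 = 0.69 mg/dL
Patient A: CrCl = (140 − 81) × 107.1 / (72 × 0.69) = 6318.9 / 49.68 ≈ 127.2 mL/min
Patient B: SCr = 262 / 88.4 = 2.964 mg/dL
Patient B: CrCl = (140 − 25) × 56 / (72 × 2.964) = 6440.0 / 213.41 ≈ 30.2 mL/min
|127.2 − 30.2| = 97.0 mL/min

97 mL/min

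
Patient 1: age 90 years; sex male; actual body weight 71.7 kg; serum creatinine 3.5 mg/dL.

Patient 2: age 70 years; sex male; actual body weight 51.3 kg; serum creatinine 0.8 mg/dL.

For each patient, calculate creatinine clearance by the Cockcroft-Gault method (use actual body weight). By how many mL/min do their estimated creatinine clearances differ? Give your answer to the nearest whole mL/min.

Patient 1: CrCl = (140 − 90) × 71.7 / (72 × 3.5) = 3585.0 / 252.00 ≈ 14.2 mL/min
Patient 2: CrCl = (140 − 70) × 51.3 / (72 × 0.8) = 3591.0 / 57.60 ≈ 62.3 mL/min
|14.2 − 62.3| = 48.1 mL/min

48 mL/min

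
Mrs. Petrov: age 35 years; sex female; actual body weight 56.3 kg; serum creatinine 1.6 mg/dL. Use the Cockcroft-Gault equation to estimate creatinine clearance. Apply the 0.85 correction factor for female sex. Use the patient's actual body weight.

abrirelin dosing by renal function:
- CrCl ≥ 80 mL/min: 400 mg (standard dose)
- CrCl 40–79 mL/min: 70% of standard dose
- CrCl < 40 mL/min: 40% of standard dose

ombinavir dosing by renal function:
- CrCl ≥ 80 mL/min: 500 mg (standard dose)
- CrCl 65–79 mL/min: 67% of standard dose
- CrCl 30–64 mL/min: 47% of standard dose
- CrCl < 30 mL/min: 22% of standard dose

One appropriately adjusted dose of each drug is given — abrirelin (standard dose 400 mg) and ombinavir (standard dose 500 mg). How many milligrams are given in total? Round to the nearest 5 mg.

CrCl = (140 − 35) × 56.3 / (72 × 1.6) × 0.85 = 5911.5 / 115.20 × 0.85 ≈ 43.6 mL/min
CrCl ≈ 44 mL/min.
abrirelin: 40–79 mL/min → 70% of 400 mg = 280 mg.
ombinavir: 30–64 mL/min → 47% of 500 mg = 235 mg.
Total = 280 + 235 = 515 mg.

515 mg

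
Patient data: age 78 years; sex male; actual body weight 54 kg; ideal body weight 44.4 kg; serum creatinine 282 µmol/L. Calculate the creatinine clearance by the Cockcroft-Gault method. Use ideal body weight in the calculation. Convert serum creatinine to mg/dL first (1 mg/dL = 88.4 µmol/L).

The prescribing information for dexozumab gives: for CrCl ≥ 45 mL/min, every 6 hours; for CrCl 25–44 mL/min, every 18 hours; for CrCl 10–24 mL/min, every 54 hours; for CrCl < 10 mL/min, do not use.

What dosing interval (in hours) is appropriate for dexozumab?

SCr = 282 / 88.4 = 3.19 mg/dL
CrCl = (140 − 78) × 44.4 / (72 × 3.19) = 2752.8 / 229.68 ≈ 12.0 mL/min
CrCl ≈ 12 mL/min → bracket 10–24 mL/min → every 54 hours.

every 54 hours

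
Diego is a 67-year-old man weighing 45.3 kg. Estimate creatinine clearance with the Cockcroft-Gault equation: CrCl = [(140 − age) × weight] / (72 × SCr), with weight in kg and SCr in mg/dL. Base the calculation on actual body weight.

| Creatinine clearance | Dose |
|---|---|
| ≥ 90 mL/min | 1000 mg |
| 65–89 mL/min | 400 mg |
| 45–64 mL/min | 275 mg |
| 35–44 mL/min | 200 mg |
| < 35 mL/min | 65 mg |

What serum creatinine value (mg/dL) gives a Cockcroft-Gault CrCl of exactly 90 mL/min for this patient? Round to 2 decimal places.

0.51 mg/dL

Standard dose requires CrCl ≥ 90 mL/min.
Set (140 − 67) × 45.3 / (72 × SCr) = 90
SCr = (140 − 67) × 45.3 / (72 × 90) = 0.510 mg/dL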